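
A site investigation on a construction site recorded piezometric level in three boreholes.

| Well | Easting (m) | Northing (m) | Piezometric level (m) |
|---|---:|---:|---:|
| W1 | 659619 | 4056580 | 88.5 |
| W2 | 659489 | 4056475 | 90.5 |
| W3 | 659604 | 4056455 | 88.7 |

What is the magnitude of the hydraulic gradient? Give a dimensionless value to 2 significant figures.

0.016

Three-point gradient (reference W1): Δ to W2 = (-130, -105, +2.0), Δ to W3 = (-15, -125, +0.2).
∂h/∂x = -0.01560, ∂h/∂y = +0.0002726 (det = 14675).
|∇h| = √(-0.01560² + 0.0002726²) = 0.0156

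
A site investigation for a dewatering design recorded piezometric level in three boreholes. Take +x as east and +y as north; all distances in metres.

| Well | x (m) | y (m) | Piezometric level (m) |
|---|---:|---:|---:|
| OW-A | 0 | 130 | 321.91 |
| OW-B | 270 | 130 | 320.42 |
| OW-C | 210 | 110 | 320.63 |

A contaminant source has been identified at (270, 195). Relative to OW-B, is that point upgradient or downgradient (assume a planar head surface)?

Taking OW-A as reference: OW-B−OW-A = (270, 0, -1.49); OW-C−OW-A = (210, -20, -1.28).
Determinant of the coordinate differences = 270·(-20) − 210·0 = -5400.
∂h/∂x = [(-1.49)·(-20) − (-1.28)·0] / -5400 = -0.005519
∂h/∂y = [270·(-1.28) − 210·(-1.49)] / -5400 = +0.006056
Head at (270, 195) = 321.91 + (-0.005519)·(270) + (+0.006056)·(65) = 320.81 m.
That is higher than the 320.42 m at OW-B, so the point is upgradient.

upgradient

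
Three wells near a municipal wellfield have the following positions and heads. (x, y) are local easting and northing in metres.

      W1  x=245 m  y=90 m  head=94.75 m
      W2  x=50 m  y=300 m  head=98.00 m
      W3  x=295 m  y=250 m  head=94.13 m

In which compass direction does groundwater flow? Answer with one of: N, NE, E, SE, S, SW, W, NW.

E

Differences from W1: to W2 (Δx, Δy, Δh) = (-195, 210, +3.25); to W3 = (50, 160, -0.62).
Solve a·Δx + b·Δy = Δh: det = (-195)·160 − 50·210 = -41700.
∂h/∂x = [(+3.25)·160 − (-0.62)·210] / -41700 = -0.01559
∂h/∂y = [(-195)·(-0.62) − 50·(+3.25)] / -41700 = +0.0009976
Flow = −∇h = (+0.01559 east, -0.0009976 north), which points east.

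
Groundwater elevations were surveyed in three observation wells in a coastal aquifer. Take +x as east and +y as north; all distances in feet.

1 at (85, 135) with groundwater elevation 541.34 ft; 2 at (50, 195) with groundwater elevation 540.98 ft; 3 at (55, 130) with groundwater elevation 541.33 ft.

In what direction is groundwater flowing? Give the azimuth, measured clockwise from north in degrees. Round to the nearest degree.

Differences from 1: to 2 (Δx, Δy, Δh) = (-35, 60, -0.36); to 3 = (-30, -5, -0.01).
Determinant of the coordinate differences = (-35)·(-5) − (-30)·60 = 1975.
∂h/∂x = [(-0.36)·(-5) − (-0.01)·60] / 1975 = +0.001215
∂h/∂y = [(-35)·(-0.01) − (-30)·(-0.36)] / 1975 = -0.005291
Flow direction (−∇h) has components (-0.001215 E, +0.005291 N).
Azimuth = atan2(E, N) = atan2(-0.001215, +0.005291) = 347.1° ≈ 347°.

347°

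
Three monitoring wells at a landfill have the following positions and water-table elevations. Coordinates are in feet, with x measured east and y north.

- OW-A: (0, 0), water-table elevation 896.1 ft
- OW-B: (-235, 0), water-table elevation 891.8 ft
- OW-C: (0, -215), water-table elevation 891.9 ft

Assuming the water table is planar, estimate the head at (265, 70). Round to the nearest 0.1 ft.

902.3 ft

∂h/∂x = (891.8 − 896.1) / (-235 − 0) = +0.01830
∂h/∂y = (891.9 − 896.1) / (-215 − 0) = +0.01953
h(265, 70) = 896.1 + (+0.01830)·(265) + (+0.01953)·(70) = 896.1 +4.849 +1.367 = 902.316 ft.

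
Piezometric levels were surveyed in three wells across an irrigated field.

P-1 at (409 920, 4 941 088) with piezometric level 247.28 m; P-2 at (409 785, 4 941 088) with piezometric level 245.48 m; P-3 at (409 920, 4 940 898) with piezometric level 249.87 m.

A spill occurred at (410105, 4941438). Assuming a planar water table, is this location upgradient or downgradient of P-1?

∂h/∂x = (245.48 − 247.28) / (409785 − 409920) = +0.01333
∂h/∂y = (249.87 − 247.28) / (4940898 − 4941088) = -0.01363
Head at (410105, 4941438) = 247.28 + (+0.01333)·(185) + (-0.01363)·(350) = 244.98 m.
That is lower than the 247.28 m at P-1, so the point is downgradient.

downgradient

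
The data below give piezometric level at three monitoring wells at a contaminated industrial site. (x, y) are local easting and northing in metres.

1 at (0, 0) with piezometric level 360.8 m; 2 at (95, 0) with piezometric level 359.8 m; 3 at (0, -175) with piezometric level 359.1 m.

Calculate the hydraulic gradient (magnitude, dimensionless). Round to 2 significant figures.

0.014

∂h/∂x = (359.8 − 360.8) / (95 − 0) = -0.01053
∂h/∂y = (359.1 − 360.8) / (-175 − 0) = +0.009714
|∇h| = √(-0.01053² + 0.009714²) = 0.01433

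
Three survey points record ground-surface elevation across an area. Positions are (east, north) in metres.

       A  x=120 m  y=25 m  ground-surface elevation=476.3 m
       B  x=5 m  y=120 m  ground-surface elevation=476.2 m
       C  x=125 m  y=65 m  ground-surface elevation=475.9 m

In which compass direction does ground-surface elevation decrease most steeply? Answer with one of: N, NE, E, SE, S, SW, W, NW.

Three-point gradient (reference A): Δ to B = (-115, 95, -0.1), Δ to C = (5, 40, -0.4).
∂z/∂x = -0.006700, ∂z/∂y = -0.009163 (det = -5075).
Steepest decrease is along −∇f = (+0.006700 E, +0.009163 N) → northeast.

NE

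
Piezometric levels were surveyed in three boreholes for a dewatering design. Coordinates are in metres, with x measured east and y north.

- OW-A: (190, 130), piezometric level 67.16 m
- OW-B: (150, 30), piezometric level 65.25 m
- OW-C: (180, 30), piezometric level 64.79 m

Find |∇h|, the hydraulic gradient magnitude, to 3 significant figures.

Taking OW-A as reference: OW-B−OW-A = (-40, -100, -1.91); OW-C−OW-A = (-10, -100, -2.37).
Solve a·Δx + b·Δy = Δh: det = (-40)·(-100) − (-10)·(-100) = 3000.
∂h/∂x = [(-1.91)·(-100) − (-2.37)·(-100)] / 3000 = -0.01533
∂h/∂y = [(-40)·(-2.37) − (-10)·(-1.91)] / 3000 = +0.02523
|∇h| = √(-0.01533² + 0.02523²) = 0.02952

0.0295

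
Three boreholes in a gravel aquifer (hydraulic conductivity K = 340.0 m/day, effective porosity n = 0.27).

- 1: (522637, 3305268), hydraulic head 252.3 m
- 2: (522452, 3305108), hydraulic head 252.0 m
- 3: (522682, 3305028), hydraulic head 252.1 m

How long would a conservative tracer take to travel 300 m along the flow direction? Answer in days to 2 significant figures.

Differences from 1: to 2 (Δx, Δy, Δh) = (-185, -160, -0.3); to 3 = (45, -240, -0.2).
Solve a·Δx + b·Δy = Δh: det = (-185)·(-240) − 45·(-160) = 51600.
∂h/∂x = [(-0.3)·(-240) − (-0.2)·(-160)] / 51600 = +0.0007752
∂h/∂y = [(-185)·(-0.2) − 45·(-0.3)] / 51600 = +0.0009787
|∇h| = √(0.0007752² + 0.0009787²) = 0.001249
Seepage velocity v = K·i/n = 340.0 × 0.001249 / 0.27 = 1.573 m/day.
t = 300 / 1.573 = 190.7 days.

190 days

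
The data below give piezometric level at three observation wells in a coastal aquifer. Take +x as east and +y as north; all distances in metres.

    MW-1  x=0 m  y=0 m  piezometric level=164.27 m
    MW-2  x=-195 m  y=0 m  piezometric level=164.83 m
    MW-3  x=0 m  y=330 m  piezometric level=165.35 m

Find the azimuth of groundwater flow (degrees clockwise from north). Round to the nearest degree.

139°

∂h/∂x = (164.83 − 164.27) / (-195 − 0) = -0.002872
∂h/∂y = (165.35 − 164.27) / (330 − 0) = +0.003273
Flow direction (−∇h) has components (+0.002872 E, -0.003273 N).
Azimuth = atan2(E, N) = atan2(+0.002872, -0.003273) = 138.7° ≈ 139°.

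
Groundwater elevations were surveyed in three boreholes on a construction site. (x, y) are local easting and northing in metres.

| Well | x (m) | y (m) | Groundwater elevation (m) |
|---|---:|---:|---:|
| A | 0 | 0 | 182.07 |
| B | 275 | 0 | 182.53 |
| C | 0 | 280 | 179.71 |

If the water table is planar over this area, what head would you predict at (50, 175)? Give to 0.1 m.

∂h/∂x = (182.53 − 182.07) / (275 − 0) = +0.001673
∂h/∂y = (179.71 − 182.07) / (280 − 0) = -0.008429
h(50, 175) = 182.07 + (+0.001673)·(50) + (-0.008429)·(175) = 182.07 +0.084 -1.475 = 180.679 m.

180.7 m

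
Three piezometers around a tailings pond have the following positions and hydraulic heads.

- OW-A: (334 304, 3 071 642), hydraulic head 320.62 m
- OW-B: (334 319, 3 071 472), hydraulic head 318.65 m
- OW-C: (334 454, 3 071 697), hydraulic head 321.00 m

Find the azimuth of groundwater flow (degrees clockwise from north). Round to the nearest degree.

Taking OW-A as reference: OW-B−OW-A = (15, -170, -1.97); OW-C−OW-A = (150, 55, +0.38).
Determinant of the coordinate differences = 15·55 − 150·(-170) = 26325.
∂h/∂x = [(-1.97)·55 − (+0.38)·(-170)] / 26325 = -0.001662
∂h/∂y = [15·(+0.38) − 150·(-1.97)] / 26325 = +0.01144
Flow direction (−∇h) has components (+0.001662 E, -0.01144 N).
Azimuth = atan2(E, N) = atan2(+0.001662, -0.01144) = 171.7° ≈ 172°.

172°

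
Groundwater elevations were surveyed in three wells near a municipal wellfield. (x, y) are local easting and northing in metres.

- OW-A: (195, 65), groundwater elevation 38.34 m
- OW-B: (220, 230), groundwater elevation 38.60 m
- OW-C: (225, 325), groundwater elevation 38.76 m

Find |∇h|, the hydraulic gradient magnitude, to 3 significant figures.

Differences from OW-A: to OW-B (Δx, Δy, Δh) = (25, 165, +0.26); to OW-C = (30, 260, +0.42).
Solve a·Δx + b·Δy = Δh: det = 25·260 − 30·165 = 1550.
∂h/∂x = [(+0.26)·260 − (+0.42)·165] / 1550 = -0.001097
∂h/∂y = [25·(+0.42) − 30·(+0.26)] / 1550 = +0.001742
|∇h| = √(-0.001097² + 0.001742²) = 0.002059

0.00206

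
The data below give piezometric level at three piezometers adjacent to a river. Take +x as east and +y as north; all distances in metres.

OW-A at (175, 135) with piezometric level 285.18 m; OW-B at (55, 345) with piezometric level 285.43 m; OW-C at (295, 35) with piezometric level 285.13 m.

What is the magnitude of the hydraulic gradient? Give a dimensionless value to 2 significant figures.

0.0021

With h = a·x + b·y + c and OW-A as origin, the differences give:
  (-120)·a + 210·b = +0.25
  120·a + (-100)·b = -0.05
Eliminate b (×(-100) and ×210, subtract): -13200·a = -14.500 → a = ∂h/∂x = +0.001098
Back-substitute: b = ∂h/∂y = +0.001818.
|∇h| = √(0.001098² + 0.001818²) = 0.002124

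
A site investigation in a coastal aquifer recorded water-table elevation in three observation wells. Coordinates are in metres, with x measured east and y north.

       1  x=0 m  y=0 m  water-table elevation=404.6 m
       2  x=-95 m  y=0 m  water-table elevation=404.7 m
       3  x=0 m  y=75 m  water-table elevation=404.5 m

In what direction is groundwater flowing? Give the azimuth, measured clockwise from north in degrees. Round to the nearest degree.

038°

∂h/∂x = (404.7 − 404.6) / (-95 − 0) = -0.001053
∂h/∂y = (404.5 − 404.6) / (75 − 0) = -0.001333
Flow direction (−∇h) has components (+0.001053 E, +0.001333 N).
Azimuth = atan2(E, N) = atan2(+0.001053, +0.001333) = 38.3° ≈ 038°.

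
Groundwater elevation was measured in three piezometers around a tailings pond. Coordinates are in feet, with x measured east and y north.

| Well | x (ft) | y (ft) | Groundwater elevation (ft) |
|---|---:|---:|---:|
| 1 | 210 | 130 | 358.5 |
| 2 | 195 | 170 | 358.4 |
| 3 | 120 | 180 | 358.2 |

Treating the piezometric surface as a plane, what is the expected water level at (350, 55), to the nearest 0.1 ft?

Three-point gradient (reference 1): Δ to 2 = (-15, 40, -0.1), Δ to 3 = (-90, 50, -0.3).
∂h/∂x = +0.002456, ∂h/∂y = -0.001579 (det = 2850).
h(350, 55) = 358.5 + (+0.002456)·(140) + (-0.001579)·(-75) = 358.5 +0.344 +0.118 = 358.962 ft.

359.0 ft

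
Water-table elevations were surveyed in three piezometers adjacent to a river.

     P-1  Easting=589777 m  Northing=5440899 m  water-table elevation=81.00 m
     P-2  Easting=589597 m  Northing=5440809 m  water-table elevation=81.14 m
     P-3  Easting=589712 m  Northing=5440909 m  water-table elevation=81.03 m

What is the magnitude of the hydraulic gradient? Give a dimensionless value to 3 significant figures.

Taking P-1 as reference: P-2−P-1 = (-180, -90, +0.14); P-3−P-1 = (-65, 10, +0.03).
Determinant of the coordinate differences = (-180)·10 − (-65)·(-90) = -7650.
∂h/∂x = [(+0.14)·10 − (+0.03)·(-90)] / -7650 = -0.0005359
∂h/∂y = [(-180)·(+0.03) − (-65)·(+0.14)] / -7650 = -0.0004837
|∇h| = √(-0.0005359² + -0.0004837²) = 0.0007219

0.000722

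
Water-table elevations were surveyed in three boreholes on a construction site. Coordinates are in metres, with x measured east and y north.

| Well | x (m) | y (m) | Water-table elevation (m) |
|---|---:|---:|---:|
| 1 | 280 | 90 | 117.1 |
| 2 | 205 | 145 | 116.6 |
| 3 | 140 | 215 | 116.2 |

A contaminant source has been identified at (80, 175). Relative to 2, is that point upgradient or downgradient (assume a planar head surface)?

downgradient

Taking 1 as reference: 2−1 = (-75, 55, -0.5); 3−1 = (-140, 125, -0.9).
Solve a·Δx + b·Δy = Δh: det = (-75)·125 − (-140)·55 = -1675.
∂h/∂x = [(-0.5)·125 − (-0.9)·55] / -1675 = +0.007761
∂h/∂y = [(-75)·(-0.9) − (-140)·(-0.5)] / -1675 = +0.001493
Head at (80, 175) = 117.1 + (+0.007761)·(-200) + (+0.001493)·(85) = 115.67 m.
That is lower than the 116.6 m at 2, so the point is downgradient.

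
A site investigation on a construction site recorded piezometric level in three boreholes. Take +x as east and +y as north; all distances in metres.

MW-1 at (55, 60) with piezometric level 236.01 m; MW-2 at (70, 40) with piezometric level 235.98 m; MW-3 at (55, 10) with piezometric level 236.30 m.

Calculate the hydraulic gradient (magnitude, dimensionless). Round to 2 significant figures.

Taking MW-1 as reference: MW-2−MW-1 = (15, -20, -0.03); MW-3−MW-1 = (0, -50, +0.29).
Determinant of the coordinate differences = 15·(-50) − 0·(-20) = -750.
∂h/∂x = [(-0.03)·(-50) − (+0.29)·(-20)] / -750 = -0.009733
∂h/∂y = [15·(+0.29) − 0·(-0.03)] / -750 = -0.005800
|∇h| = √(-0.009733² + -0.005800²) = 0.01133

0.011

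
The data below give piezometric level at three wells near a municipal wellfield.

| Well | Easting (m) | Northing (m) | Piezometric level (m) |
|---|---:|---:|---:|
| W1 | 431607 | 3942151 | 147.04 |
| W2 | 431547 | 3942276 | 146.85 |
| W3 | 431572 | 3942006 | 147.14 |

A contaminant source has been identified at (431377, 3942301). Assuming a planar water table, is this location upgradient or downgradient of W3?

With h = a·x + b·y + c and W1 as origin, the differences give:
  (-60)·a + 125·b = -0.19
  (-35)·a + (-145)·b = +0.10
Eliminate b (×(-145) and ×125, subtract): 13075·a = 15.050 → a = ∂h/∂x = +0.001151
Back-substitute: b = ∂h/∂y = -0.0009675.
Head at (431377, 3942301) = 147.04 + (+0.001151)·(-230) + (-0.0009675)·(150) = 146.63 m.
That is lower than the 147.14 m at W3, so the point is downgradient.

downgradient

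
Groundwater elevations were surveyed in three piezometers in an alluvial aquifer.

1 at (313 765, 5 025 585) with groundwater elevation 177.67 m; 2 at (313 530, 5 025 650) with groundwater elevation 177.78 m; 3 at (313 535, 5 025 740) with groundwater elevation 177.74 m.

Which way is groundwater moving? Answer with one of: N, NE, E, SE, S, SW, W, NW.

NE

Taking 1 as reference: 2−1 = (-235, 65, +0.11); 3−1 = (-230, 155, +0.07).
Determinant of the coordinate differences = (-235)·155 − (-230)·65 = -21475.
∂h/∂x = [(+0.11)·155 − (+0.07)·65] / -21475 = -0.0005821
∂h/∂y = [(-235)·(+0.07) − (-230)·(+0.11)] / -21475 = -0.0004121
Flow = −∇h = (+0.0005821 east, +0.0004121 north), which points northeast.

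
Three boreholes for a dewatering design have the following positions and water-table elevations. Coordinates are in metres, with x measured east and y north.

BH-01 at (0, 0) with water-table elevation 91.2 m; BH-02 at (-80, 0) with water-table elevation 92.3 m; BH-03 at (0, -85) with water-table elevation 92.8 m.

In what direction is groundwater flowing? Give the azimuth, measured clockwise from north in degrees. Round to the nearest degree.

036°

∂h/∂x = (92.3 − 91.2) / (-80 − 0) = -0.01375
∂h/∂y = (92.8 − 91.2) / (-85 − 0) = -0.01882
Flow direction (−∇h) has components (+0.01375 E, +0.01882 N).
Azimuth = atan2(E, N) = atan2(+0.01375, +0.01882) = 36.1° ≈ 036°.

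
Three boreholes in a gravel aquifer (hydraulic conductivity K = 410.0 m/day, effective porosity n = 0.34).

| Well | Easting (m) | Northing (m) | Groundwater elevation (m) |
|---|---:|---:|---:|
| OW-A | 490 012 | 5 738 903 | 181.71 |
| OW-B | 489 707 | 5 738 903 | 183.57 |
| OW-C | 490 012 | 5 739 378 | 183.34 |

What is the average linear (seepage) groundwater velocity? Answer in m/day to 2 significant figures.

∂h/∂x = (183.57 − 181.71) / (489707 − 490012) = -0.006098
∂h/∂y = (183.34 − 181.71) / (5739378 − 5738903) = +0.003432
|∇h| = √(-0.006098² + 0.003432²) = 0.006997
Seepage velocity v = K·i/n = 410.0 × 0.006997 / 0.34 = 8.438 m/day.

8.4 m/day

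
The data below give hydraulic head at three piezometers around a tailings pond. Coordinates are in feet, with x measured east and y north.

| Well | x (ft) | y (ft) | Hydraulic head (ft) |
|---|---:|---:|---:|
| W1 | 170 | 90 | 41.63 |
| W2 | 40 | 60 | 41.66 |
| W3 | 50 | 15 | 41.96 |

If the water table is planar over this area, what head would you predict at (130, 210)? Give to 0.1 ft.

Taking W1 as reference: W2−W1 = (-130, -30, +0.03); W3−W1 = (-120, -75, +0.33).
Solve a·Δx + b·Δy = Δh: det = (-130)·(-75) − (-120)·(-30) = 6150.
∂h/∂x = [(+0.03)·(-75) − (+0.33)·(-30)] / 6150 = +0.001244
∂h/∂y = [(-130)·(+0.33) − (-120)·(+0.03)] / 6150 = -0.006390
h(130, 210) = 41.63 + (+0.001244)·(-40) + (-0.006390)·(120) = 41.63 -0.050 -0.767 = 40.813 ft.

40.8 ft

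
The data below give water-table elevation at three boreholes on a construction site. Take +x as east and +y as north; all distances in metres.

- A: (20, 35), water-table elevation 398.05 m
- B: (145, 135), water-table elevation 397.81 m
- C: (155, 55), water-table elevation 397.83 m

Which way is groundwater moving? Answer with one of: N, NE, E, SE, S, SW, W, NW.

Taking A as reference: B−A = (125, 100, -0.24); C−A = (135, 20, -0.22).
Solve a·Δx + b·Δy = Δh: det = 125·20 − 135·100 = -11000.
∂h/∂x = [(-0.24)·20 − (-0.22)·100] / -11000 = -0.001564
∂h/∂y = [125·(-0.22) − 135·(-0.24)] / -11000 = -0.0004455
Flow = −∇h = (+0.001564 east, +0.0004455 north), which points east.

E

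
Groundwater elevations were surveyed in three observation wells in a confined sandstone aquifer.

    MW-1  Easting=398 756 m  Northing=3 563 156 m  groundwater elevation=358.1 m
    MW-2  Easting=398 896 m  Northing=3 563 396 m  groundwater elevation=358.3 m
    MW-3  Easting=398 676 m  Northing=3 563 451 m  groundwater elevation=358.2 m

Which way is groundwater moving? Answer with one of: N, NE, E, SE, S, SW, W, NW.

SW

Differences from MW-1: to MW-2 (Δx, Δy, Δh) = (140, 240, +0.2); to MW-3 = (-80, 295, +0.1).
Determinant of the coordinate differences = 140·295 − (-80)·240 = 60500.
∂h/∂x = [(+0.2)·295 − (+0.1)·240] / 60500 = +0.0005785
∂h/∂y = [140·(+0.1) − (-80)·(+0.2)] / 60500 = +0.0004959
Flow = −∇h = (-0.0005785 east, -0.0004959 north), which points southwest.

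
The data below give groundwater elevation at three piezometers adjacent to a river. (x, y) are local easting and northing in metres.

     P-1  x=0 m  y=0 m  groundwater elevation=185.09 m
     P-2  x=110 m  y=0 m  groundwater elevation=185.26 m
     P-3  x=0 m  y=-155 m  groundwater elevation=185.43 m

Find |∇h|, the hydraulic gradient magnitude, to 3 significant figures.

0.00268

∂h/∂x = (185.26 − 185.09) / (110 − 0) = +0.001545
∂h/∂y = (185.43 − 185.09) / (-155 − 0) = -0.002194
|∇h| = √(0.001545² + -0.002194²) = 0.002683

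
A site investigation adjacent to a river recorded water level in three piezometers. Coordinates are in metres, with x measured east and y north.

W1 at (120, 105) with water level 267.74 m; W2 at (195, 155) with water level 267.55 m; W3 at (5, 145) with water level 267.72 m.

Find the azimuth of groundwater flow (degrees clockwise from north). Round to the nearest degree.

016°

With h = a·x + b·y + c and W1 as origin, the differences give:
  75·a + 50·b = -0.19
  (-115)·a + 40·b = -0.02
Eliminate b (×40 and ×50, subtract): 8750·a = -6.600 → a = ∂h/∂x = -0.0007543
Back-substitute: b = ∂h/∂y = -0.002669.
Flow direction (−∇h) has components (+0.0007543 E, +0.002669 N).
Azimuth = atan2(E, N) = atan2(+0.0007543, +0.002669) = 15.8° ≈ 016°.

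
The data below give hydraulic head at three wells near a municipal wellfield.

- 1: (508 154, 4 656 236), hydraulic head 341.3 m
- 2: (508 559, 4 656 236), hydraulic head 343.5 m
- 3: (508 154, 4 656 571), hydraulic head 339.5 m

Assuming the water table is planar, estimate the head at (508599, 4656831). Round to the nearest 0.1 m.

∂h/∂x = (343.5 − 341.3) / (508559 − 508154) = +0.005432
∂h/∂y = (339.5 − 341.3) / (4656571 − 4656236) = -0.005373
h(508599, 4656831) = 341.3 + (+0.005432)·(445) + (-0.005373)·(595) = 341.3 +2.417 -3.197 = 340.520 m.

340.5 m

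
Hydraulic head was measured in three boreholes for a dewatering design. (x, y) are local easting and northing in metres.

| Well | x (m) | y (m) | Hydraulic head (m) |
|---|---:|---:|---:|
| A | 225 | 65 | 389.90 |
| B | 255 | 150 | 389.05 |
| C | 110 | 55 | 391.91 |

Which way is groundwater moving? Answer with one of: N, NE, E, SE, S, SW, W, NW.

E

With h = a·x + b·y + c and A as origin, the differences give:
  30·a + 85·b = -0.85
  (-115)·a + (-10)·b = +2.01
Eliminate b (×(-10) and ×85, subtract): 9475·a = -162.350 → a = ∂h/∂x = -0.01713
Back-substitute: b = ∂h/∂y = -0.003953.
Flow = −∇h = (+0.01713 east, +0.003953 north), which points east.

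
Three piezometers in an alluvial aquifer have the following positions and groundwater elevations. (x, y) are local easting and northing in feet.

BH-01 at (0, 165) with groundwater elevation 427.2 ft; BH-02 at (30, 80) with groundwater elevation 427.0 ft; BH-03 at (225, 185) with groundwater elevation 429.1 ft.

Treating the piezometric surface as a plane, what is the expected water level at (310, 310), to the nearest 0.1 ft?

With h = a·x + b·y + c and BH-01 as origin, the differences give:
  30·a + (-85)·b = -0.2
  225·a + 20·b = +1.9
Eliminate b (×20 and ×(-85), subtract): 19725·a = 157.50 → a = ∂h/∂x = +0.007985
Back-substitute: b = ∂h/∂y = +0.005171.
h(310, 310) = 427.2 + (+0.007985)·(310) + (+0.005171)·(145) = 427.2 +2.475 +0.750 = 430.425 ft.

430.4 ft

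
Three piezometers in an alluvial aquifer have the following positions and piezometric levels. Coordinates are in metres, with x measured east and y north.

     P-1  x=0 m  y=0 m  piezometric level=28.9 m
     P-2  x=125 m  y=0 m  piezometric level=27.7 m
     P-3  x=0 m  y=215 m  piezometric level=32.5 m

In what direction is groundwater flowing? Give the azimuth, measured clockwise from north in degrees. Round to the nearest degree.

150°

∂h/∂x = (27.7 − 28.9) / (125 − 0) = -0.009600
∂h/∂y = (32.5 − 28.9) / (215 − 0) = +0.01674
Flow direction (−∇h) has components (+0.009600 E, -0.01674 N).
Azimuth = atan2(E, N) = atan2(+0.009600, -0.01674) = 150.2° ≈ 150°.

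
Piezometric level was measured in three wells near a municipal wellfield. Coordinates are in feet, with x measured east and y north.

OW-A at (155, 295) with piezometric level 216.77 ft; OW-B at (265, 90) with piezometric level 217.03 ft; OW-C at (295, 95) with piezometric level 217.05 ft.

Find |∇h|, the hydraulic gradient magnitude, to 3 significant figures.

0.00116

Differences from OW-A: to OW-B (Δx, Δy, Δh) = (110, -205, +0.26); to OW-C = (140, -200, +0.28).
Determinant of the coordinate differences = 110·(-200) − 140·(-205) = 6700.
∂h/∂x = [(+0.26)·(-200) − (+0.28)·(-205)] / 6700 = +0.0008060
∂h/∂y = [110·(+0.28) − 140·(+0.26)] / 6700 = -0.0008358
|∇h| = √(0.0008060² + -0.0008358²) = 0.001161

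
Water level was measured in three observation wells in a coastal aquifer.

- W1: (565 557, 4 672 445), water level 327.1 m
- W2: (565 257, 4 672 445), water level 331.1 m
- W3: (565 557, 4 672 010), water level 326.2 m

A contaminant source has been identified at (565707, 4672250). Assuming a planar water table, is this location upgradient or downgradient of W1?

∂h/∂x = (331.1 − 327.1) / (565257 − 565557) = -0.01333
∂h/∂y = (326.2 − 327.1) / (4672010 − 4672445) = +0.002069
Head at (565707, 4672250) = 327.1 + (-0.01333)·(150) + (+0.002069)·(-195) = 324.70 m.
That is lower than the 327.1 m at W1, so the point is downgradient.

downgradient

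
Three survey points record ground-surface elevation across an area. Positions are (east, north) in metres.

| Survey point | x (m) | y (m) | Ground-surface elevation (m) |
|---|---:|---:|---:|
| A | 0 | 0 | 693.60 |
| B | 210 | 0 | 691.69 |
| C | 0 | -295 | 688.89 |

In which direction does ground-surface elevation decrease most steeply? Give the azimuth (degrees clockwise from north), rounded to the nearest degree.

∂z/∂x = (691.69 − 693.60) / (210 − 0) = -0.009095
∂z/∂y = (688.89 − 693.60) / (-295 − 0) = +0.01597
Steepest decrease is along −∇f: components (+0.009095 E, -0.01597 N).
Azimuth = atan2(+0.009095, -0.01597) = 150.3° ≈ 150°.

150°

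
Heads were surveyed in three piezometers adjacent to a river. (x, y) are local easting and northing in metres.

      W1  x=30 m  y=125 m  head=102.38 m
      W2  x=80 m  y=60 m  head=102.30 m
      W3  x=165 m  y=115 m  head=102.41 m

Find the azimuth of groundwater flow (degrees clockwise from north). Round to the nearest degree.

193°

With h = a·x + b·y + c and W1 as origin, the differences give:
  50·a + (-65)·b = -0.08
  135·a + (-10)·b = +0.03
Eliminate b (×(-10) and ×(-65), subtract): 8275·a = 2.750 → a = ∂h/∂x = +0.0003323
Back-substitute: b = ∂h/∂y = +0.001486.
Flow direction (−∇h) has components (-0.0003323 E, -0.001486 N).
Azimuth = atan2(E, N) = atan2(-0.0003323, -0.001486) = 192.6° ≈ 193°.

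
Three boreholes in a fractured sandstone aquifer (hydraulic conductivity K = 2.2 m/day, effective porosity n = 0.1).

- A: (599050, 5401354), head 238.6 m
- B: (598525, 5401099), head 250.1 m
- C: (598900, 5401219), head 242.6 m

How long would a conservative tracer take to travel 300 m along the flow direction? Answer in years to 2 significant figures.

Taking A as reference: B−A = (-525, -255, +11.5); C−A = (-150, -135, +4.0).
Determinant of the coordinate differences = (-525)·(-135) − (-150)·(-255) = 32625.
∂h/∂x = [(+11.5)·(-135) − (+4.0)·(-255)] / 32625 = -0.01632
∂h/∂y = [(-525)·(+4.0) − (-150)·(+11.5)] / 32625 = -0.01149
|∇h| = √(-0.01632² + -0.01149²) = 0.01996
Seepage velocity v = K·i/n = 2.2 × 0.01996 / 0.1 = 0.4391 m/day.
t = 300 / 0.4391 = 683.2 days = 1.87 years.

1.9 years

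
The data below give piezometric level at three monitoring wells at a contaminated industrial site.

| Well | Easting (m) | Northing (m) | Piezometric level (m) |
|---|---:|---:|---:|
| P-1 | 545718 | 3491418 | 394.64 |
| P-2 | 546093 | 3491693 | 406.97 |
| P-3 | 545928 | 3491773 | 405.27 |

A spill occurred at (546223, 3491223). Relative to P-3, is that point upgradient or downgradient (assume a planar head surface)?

Three-point gradient (reference P-1): Δ to P-2 = (375, 275, +12.33), Δ to P-3 = (210, 355, +10.63).
∂h/∂x = +0.01929, ∂h/∂y = +0.01853 (det = 75375).
Head at (546223, 3491223) = 394.64 + (+0.01929)·(505) + (+0.01853)·(-195) = 400.77 m.
That is lower than the 405.27 m at P-3, so the point is downgradient.

downgradient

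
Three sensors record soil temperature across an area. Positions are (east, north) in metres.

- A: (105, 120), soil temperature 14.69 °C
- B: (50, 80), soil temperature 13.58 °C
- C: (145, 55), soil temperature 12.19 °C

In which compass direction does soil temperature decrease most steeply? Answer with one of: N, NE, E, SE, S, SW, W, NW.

Three-point gradient (reference A): Δ to B = (-55, -40, -1.11), Δ to C = (40, -65, -2.50).
∂T/∂x = -0.005382, ∂T/∂y = +0.03515 (det = 5175).
Steepest decrease is along −∇f = (+0.005382 E, -0.03515 N) → south.

S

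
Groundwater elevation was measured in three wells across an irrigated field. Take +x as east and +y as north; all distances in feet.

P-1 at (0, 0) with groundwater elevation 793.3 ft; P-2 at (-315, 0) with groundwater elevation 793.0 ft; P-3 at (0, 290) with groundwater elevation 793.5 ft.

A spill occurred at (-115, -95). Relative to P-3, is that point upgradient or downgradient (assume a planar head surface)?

downgradient

∂h/∂x = (793.0 − 793.3) / (-315 − 0) = +0.0009524
∂h/∂y = (793.5 − 793.3) / (290 − 0) = +0.0006897
Head at (-115, -95) = 793.3 + (+0.0009524)·(-115) + (+0.0006897)·(-95) = 793.12 ft.
That is lower than the 793.5 ft at P-3, so the point is downgradient.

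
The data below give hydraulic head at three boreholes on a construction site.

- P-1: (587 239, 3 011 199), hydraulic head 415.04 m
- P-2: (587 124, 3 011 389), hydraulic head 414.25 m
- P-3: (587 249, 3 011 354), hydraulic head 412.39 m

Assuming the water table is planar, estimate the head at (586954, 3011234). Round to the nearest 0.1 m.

Differences from P-1: to P-2 (Δx, Δy, Δh) = (-115, 190, -0.79); to P-3 = (10, 155, -2.65).
Determinant of the coordinate differences = (-115)·155 − 10·190 = -19725.
∂h/∂x = [(-0.79)·155 − (-2.65)·190] / -19725 = -0.01932
∂h/∂y = [(-115)·(-2.65) − 10·(-0.79)] / -19725 = -0.01585
h(586954, 3011234) = 415.04 + (-0.01932)·(-285) + (-0.01585)·(35) = 415.04 +5.506 -0.555 = 419.991 m.

420.0 m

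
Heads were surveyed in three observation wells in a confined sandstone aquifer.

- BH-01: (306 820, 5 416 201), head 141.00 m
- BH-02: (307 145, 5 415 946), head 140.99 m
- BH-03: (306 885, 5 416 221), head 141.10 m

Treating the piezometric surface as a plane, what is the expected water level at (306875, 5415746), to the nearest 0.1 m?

Differences from BH-01: to BH-02 (Δx, Δy, Δh) = (325, -255, -0.01); to BH-03 = (65, 20, +0.10).
Determinant of the coordinate differences = 325·20 − 65·(-255) = 23075.
∂h/∂x = [(-0.01)·20 − (+0.10)·(-255)] / 23075 = +0.001096
∂h/∂y = [325·(+0.10) − 65·(-0.01)] / 23075 = +0.001437
h(306875, 5415746) = 141.00 + (+0.001096)·(55) + (+0.001437)·(-455) = 141.00 +0.060 -0.654 = 140.407 m.

140.4 m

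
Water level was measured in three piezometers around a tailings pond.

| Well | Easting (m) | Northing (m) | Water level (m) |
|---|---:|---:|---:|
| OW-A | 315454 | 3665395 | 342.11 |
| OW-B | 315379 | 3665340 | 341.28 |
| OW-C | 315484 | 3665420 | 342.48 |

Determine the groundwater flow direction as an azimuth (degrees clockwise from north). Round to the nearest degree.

188°

Three-point gradient (reference OW-A): Δ to OW-B = (-75, -55, -0.83), Δ to OW-C = (30, 25, +0.37).
∂h/∂x = +0.001778, ∂h/∂y = +0.01267 (det = -225).
Flow direction (−∇h) has components (-0.001778 E, -0.01267 N).
Azimuth = atan2(E, N) = atan2(-0.001778, -0.01267) = 188.0° ≈ 188°.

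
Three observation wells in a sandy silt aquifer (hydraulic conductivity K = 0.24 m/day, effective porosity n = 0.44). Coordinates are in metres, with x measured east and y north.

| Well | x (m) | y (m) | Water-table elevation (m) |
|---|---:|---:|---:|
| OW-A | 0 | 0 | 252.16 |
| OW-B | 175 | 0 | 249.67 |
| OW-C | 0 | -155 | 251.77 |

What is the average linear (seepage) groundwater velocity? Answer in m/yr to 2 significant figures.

2.9 m/yr

∂h/∂x = (249.67 − 252.16) / (175 − 0) = -0.01423
∂h/∂y = (251.77 − 252.16) / (-155 − 0) = +0.002516
|∇h| = √(-0.01423² + 0.002516²) = 0.01445
Seepage velocity v = K·i/n = 0.24 × 0.01445 / 0.44 = 0.007882 m/day = 2.879 m/yr.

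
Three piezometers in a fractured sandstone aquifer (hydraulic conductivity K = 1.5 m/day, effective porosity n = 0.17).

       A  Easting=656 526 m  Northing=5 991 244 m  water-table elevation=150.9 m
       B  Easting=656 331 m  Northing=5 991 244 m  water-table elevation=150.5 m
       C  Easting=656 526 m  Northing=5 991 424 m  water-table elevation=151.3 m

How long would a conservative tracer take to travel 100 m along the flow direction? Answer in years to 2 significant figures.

10 years

∂h/∂x = (150.5 − 150.9) / (656331 − 656526) = +0.002051
∂h/∂y = (151.3 − 150.9) / (5991424 − 5991244) = +0.002222
|∇h| = √(0.002051² + 0.002222²) = 0.003024
Seepage velocity v = K·i/n = 1.5 × 0.003024 / 0.17 = 0.02668 m/day.
t = 100 / 0.02668 = 3748 days = 10.3 years.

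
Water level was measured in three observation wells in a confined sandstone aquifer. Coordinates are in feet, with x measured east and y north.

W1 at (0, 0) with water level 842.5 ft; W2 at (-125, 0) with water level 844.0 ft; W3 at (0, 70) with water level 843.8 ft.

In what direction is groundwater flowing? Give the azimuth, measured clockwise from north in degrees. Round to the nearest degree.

∂h/∂x = (844.0 − 842.5) / (-125 − 0) = -0.01200
∂h/∂y = (843.8 − 842.5) / (70 − 0) = +0.01857
Flow direction (−∇h) has components (+0.01200 E, -0.01857 N).
Azimuth = atan2(E, N) = atan2(+0.01200, -0.01857) = 147.1° ≈ 147°.

147°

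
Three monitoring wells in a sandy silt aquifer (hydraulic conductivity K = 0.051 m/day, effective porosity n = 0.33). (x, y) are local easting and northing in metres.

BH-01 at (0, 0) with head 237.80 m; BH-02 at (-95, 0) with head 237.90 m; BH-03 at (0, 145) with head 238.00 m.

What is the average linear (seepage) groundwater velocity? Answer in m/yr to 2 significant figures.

∂h/∂x = (237.90 − 237.80) / (-95 − 0) = -0.001053
∂h/∂y = (238.00 − 237.80) / (145 − 0) = +0.001379
|∇h| = √(-0.001053² + 0.001379²) = 0.001735
Seepage velocity v = K·i/n = 0.051 × 0.001735 / 0.33 = 0.0002681 m/day = 0.09792 m/yr.

0.098 m/yr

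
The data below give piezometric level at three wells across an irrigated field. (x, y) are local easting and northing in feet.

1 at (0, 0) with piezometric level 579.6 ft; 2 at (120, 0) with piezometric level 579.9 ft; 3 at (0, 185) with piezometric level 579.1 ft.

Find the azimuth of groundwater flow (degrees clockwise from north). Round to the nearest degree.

317°

∂h/∂x = (579.9 − 579.6) / (120 − 0) = +0.002500
∂h/∂y = (579.1 − 579.6) / (185 − 0) = -0.002703
Flow direction (−∇h) has components (-0.002500 E, +0.002703 N).
Azimuth = atan2(E, N) = atan2(-0.002500, +0.002703) = 317.2° ≈ 317°.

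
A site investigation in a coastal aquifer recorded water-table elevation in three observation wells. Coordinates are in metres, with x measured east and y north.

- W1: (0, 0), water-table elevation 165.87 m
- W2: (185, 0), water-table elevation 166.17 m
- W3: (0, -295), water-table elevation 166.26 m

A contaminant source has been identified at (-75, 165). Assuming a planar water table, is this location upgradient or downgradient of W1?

downgradient

∂h/∂x = (166.17 − 165.87) / (185 − 0) = +0.001622
∂h/∂y = (166.26 − 165.87) / (-295 − 0) = -0.001322
Head at (-75, 165) = 165.87 + (+0.001622)·(-75) + (-0.001322)·(165) = 165.53 m.
That is lower than the 165.87 m at W1, so the point is downgradient.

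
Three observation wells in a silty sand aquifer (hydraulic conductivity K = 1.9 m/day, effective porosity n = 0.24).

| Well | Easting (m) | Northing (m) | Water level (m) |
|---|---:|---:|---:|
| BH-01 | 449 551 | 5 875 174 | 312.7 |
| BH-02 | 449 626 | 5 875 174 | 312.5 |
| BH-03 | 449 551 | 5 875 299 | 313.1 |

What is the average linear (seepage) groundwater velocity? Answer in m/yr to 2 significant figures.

∂h/∂x = (312.5 − 312.7) / (449626 − 449551) = -0.002667
∂h/∂y = (313.1 − 312.7) / (5875299 − 5875174) = +0.003200
|∇h| = √(-0.002667² + 0.003200²) = 0.004166
Seepage velocity v = K·i/n = 1.9 × 0.004166 / 0.24 = 0.03298 m/day = 12.05 m/yr.

12 m/yr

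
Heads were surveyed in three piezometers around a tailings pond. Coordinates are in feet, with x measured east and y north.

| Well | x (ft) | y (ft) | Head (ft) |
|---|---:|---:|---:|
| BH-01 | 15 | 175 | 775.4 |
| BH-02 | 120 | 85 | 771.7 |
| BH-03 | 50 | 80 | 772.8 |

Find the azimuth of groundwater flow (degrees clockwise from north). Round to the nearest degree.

141°

Three-point gradient (reference BH-01): Δ to BH-02 = (105, -90, -3.7), Δ to BH-03 = (35, -95, -2.6).
∂h/∂x = -0.01722, ∂h/∂y = +0.02103 (det = -6825).
Flow direction (−∇h) has components (+0.01722 E, -0.02103 N).
Azimuth = atan2(E, N) = atan2(+0.01722, -0.02103) = 140.7° ≈ 141°.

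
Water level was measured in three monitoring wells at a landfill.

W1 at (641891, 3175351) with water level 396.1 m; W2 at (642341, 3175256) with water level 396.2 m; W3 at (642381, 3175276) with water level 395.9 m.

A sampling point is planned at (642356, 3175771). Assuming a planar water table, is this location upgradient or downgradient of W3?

Three-point gradient (reference W1): Δ to W2 = (450, -95, +0.1), Δ to W3 = (490, -75, -0.2).
∂h/∂x = -0.002070, ∂h/∂y = -0.01086 (det = 12800).
Head at (642356, 3175771) = 396.1 + (-0.002070)·(465) + (-0.01086)·(420) = 390.58 m.
That is lower than the 395.9 m at W3, so the point is downgradient.

downgradient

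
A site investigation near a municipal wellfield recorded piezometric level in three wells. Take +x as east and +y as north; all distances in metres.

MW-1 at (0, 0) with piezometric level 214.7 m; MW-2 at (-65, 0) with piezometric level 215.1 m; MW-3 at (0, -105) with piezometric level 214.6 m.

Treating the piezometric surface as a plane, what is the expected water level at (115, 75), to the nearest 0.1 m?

214.1 m

∂h/∂x = (215.1 − 214.7) / (-65 − 0) = -0.006154
∂h/∂y = (214.6 − 214.7) / (-105 − 0) = +0.0009524
h(115, 75) = 214.7 + (-0.006154)·(115) + (+0.0009524)·(75) = 214.7 -0.708 +0.071 = 214.064 m.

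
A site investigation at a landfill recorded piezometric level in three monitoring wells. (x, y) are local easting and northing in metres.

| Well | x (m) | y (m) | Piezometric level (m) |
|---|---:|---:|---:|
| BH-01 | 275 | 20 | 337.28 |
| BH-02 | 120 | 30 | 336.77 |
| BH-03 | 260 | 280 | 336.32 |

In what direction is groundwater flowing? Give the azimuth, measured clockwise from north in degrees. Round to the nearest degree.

Differences from BH-01: to BH-02 (Δx, Δy, Δh) = (-155, 10, -0.51); to BH-03 = (-15, 260, -0.96).
Determinant of the coordinate differences = (-155)·260 − (-15)·10 = -40150.
∂h/∂x = [(-0.51)·260 − (-0.96)·10] / -40150 = +0.003064
∂h/∂y = [(-155)·(-0.96) − (-15)·(-0.51)] / -40150 = -0.003516
Flow direction (−∇h) has components (-0.003064 E, +0.003516 N).
Azimuth = atan2(E, N) = atan2(-0.003064, +0.003516) = 318.9° ≈ 319°.

319°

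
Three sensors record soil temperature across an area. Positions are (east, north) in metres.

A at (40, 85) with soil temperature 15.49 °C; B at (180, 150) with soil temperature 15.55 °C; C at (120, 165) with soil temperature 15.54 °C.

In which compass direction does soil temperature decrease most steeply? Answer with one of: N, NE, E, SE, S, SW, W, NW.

Three-point gradient (reference A): Δ to B = (140, 65, +0.06), Δ to C = (80, 80, +0.05).
∂T/∂x = +0.0002583, ∂T/∂y = +0.0003667 (det = 6000).
Steepest decrease is along −∇f = (-0.0002583 E, -0.0003667 N) → southwest.

SW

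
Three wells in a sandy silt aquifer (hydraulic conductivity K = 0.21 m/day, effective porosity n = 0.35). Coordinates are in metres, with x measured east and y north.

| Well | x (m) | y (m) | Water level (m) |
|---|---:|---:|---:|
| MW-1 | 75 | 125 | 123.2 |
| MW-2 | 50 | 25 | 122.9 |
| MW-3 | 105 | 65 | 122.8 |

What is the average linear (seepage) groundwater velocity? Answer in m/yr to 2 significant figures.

1.4 m/yr

Differences from MW-1: to MW-2 (Δx, Δy, Δh) = (-25, -100, -0.3); to MW-3 = (30, -60, -0.4).
Determinant of the coordinate differences = (-25)·(-60) − 30·(-100) = 4500.
∂h/∂x = [(-0.3)·(-60) − (-0.4)·(-100)] / 4500 = -0.004889
∂h/∂y = [(-25)·(-0.4) − 30·(-0.3)] / 4500 = +0.004222
|∇h| = √(-0.004889² + 0.004222²) = 0.00646
Seepage velocity v = K·i/n = 0.21 × 0.00646 / 0.35 = 0.003876 m/day = 1.416 m/yr.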